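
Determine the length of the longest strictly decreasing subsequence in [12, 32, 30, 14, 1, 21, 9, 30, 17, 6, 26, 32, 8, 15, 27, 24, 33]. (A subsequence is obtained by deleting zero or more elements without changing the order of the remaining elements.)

Let dp[i] be the longest decreasing subsequence ending at position i. Then dp = [1, 1, 2, 3, 4, 3, 4, 2, 4, 5, 3, 1, 5, 5, 3, 4, 1].
The maximum is 5; one witness is 32, 30, 14, 9, 6 at positions 2,3,4,7,10.

5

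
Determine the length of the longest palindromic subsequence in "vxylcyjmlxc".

5

Using dp[i][j] = 2 + dp[i+1][j−1] if the ends match, else max(dp[i+1][j], dp[i][j−1]):
dp[1][11] = 5. A witness is xlmlx at positions 2,4,8,9,10.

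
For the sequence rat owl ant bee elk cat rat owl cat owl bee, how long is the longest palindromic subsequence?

One longest palindromic subsequence is bee owl cat owl bee (positions 4,8,9,10,11); it reads the same forward and backward, and the interval DP gives dp[1][11] = 5.

5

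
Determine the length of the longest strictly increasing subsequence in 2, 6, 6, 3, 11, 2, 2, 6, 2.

Let dp[i] be the longest increasing subsequence ending at position i. Then dp = [1, 2, 2, 2, 3, 1, 1, 3, 1].
The maximum is 3; one witness is 2, 6, 11 at positions 1,2,5.

3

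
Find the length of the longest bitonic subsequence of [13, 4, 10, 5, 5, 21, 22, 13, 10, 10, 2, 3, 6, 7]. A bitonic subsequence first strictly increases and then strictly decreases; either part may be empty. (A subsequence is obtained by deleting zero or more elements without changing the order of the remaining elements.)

7

One longest bitonic subsequence is 4, 10, 21, 22, 13, 10, 7 (positions 2,3,6,7,8,10,14): it rises to 22 then falls. Length 7 is optimal.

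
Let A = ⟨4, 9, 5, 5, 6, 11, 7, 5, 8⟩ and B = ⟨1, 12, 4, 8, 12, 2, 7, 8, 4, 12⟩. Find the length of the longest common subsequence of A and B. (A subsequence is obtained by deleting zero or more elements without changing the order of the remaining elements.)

3

Backtracking the LCS table gives one alignment: 4 (A1,B3) → 7 (A7,B7) → 8 (A9,B8).
So the longest common subsequence has length 3.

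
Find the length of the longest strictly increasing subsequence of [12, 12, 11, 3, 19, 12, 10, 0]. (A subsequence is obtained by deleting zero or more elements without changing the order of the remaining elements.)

Scanning left to right, the best length ending at each element is: 12→1, 12→1, 11→1, 3→1, 19→2, 12→2, 10→2, 0→1.
So the longest increasing subsequence has length 2, e.g. 12, 19.

2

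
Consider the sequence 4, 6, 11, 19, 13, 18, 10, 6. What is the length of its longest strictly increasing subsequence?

One longest increasing subsequence is 4, 6, 11, 13, 18 (positions 1,2,3,5,6), of length 5; no longer one exists.

5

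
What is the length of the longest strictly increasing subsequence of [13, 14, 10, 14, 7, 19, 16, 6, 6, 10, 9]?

One longest increasing subsequence is 13, 14, 19 (positions 1,2,6), of length 3; no longer one exists.

3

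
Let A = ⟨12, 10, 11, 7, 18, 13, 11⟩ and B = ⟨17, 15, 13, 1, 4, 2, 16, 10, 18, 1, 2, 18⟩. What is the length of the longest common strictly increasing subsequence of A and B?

For each value that appears in both, track the longest common increasing run ending there.
The best achievable length is 2; one witness is 10, 18 (A-positions 2,5, B-positions 8,9).

2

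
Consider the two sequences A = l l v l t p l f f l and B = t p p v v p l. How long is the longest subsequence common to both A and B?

3

A longest common subsequence is vpl (length 3); the LCS DP confirms no longer common subsequence exists.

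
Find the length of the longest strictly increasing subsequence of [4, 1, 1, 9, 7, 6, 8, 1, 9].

4

Let dp[i] be the longest increasing subsequence ending at position i. Then dp = [1, 1, 1, 2, 2, 2, 3, 1, 4].
The maximum is 4; one witness is 4, 7, 8, 9 at positions 1,5,7,9.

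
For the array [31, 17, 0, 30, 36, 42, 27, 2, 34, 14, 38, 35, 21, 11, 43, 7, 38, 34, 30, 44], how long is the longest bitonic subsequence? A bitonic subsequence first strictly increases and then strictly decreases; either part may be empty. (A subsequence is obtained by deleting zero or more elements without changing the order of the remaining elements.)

One longest bitonic subsequence is 17, 30, 36, 42, 38, 35, 21, 11, 7 (positions 2,4,5,6,11,12,13,14,16): it rises to 42 then falls. Length 9 is optimal.

9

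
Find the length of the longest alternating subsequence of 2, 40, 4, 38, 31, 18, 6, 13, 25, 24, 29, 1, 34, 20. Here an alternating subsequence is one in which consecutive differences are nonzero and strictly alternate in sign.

A longest alternating subsequence is 2, 40, 4, 38, 18, 25, 24, 29, 1, 34, 20 (positions 1,2,3,4,6,9,10,11,12,13,14); its 10 consecutive differences strictly alternate in sign, and length 11 is optimal.

11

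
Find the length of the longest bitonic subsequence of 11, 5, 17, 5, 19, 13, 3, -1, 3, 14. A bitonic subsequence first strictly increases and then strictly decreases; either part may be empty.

Let inc[i] be the LIS ending at i and dec[i] the longest strictly decreasing subsequence starting at i. inc = [1, 1, 2, 1, 3, 2, 1, 1, 2, 3], dec = [4, 3, 4, 3, 4, 3, 2, 1, 1, 1].
max_i inc[i]+dec[i]−1 = 6, with one witness 11, 17, 19, 13, 3, -1.

6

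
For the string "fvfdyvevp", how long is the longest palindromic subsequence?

3

One longest palindromic subsequence is vev (positions 6,7,8); it reads the same forward and backward, and the interval DP gives dp[1][9] = 3.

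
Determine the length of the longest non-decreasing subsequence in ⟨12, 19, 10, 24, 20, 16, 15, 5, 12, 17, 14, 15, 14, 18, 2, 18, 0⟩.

Scanning left to right, the best length ending at each element is: 12→1, 19→2, 10→1, 24→3, 20→3, 16→2, 15→2, 5→1, 12→2, 17→3, 14→3, 15→4, 14→4, 18→5, 2→1, 18→6, 0→1.
So the longest non-decreasing subsequence has length 6, e.g. 12, 12, 14, 15, 18, 18.

6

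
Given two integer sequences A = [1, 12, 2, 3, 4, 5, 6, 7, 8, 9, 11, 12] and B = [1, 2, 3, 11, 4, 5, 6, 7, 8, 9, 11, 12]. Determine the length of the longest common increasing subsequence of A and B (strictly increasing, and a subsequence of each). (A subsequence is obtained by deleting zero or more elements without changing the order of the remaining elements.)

11

For each value that appears in both, track the longest common increasing run ending there.
The best achievable length is 11; one witness is 1, 2, 3, 4, 5, 6, 7, 8, 9, 11, 12 (A-positions 1,3,4,5,6,7,8,9,10,11,12, B-positions 1,2,3,5,6,7,8,9,10,11,12).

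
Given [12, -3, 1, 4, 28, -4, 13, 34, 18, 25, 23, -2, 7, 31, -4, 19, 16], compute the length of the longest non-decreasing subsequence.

Let dp[i] be the longest non-decreasing subsequence ending at position i. Then dp = [1, 1, 2, 3, 4, 1, 4, 5, 5, 6, 6, 2, 4, 7, 2, 6, 5].
The maximum is 7; one witness is -3, 1, 4, 13, 18, 25, 31 at positions 2,3,4,7,9,10,14.

7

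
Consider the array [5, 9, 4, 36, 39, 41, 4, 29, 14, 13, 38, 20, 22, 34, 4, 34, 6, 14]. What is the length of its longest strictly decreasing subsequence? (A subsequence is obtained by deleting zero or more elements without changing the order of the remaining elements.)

5

Scanning left to right, the best length ending at each element is: 5→1, 9→1, 4→2, 36→1, 39→1, 41→1, 4→2, 29→2, 14→3, 13→4, 38→2, 20→3, 22→3, 34→3, 4→5, 34→3, 6→5, 14→4.
So the longest decreasing subsequence has length 5, e.g. 36, 29, 14, 13, 4.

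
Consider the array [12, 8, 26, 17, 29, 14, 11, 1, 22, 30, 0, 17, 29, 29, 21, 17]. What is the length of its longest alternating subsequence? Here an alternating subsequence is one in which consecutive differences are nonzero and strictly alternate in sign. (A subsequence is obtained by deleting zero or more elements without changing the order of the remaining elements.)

10

A longest alternating subsequence is 12, 8, 26, 17, 29, 14, 22, 0, 29, 21 (positions 1,2,3,4,5,6,9,11,13,15); its 9 consecutive differences strictly alternate in sign, and length 10 is optimal.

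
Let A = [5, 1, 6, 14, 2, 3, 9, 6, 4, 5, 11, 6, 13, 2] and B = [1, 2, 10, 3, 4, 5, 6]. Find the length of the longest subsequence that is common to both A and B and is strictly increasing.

For each value that appears in both, track the longest common increasing run ending there.
The best achievable length is 6; one witness is 1, 2, 3, 4, 5, 6 (A-positions 2,5,6,9,10,12, B-positions 1,2,4,5,6,7).

6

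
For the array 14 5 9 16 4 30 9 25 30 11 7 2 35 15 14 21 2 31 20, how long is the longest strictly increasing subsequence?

6

Scanning left to right, the best length ending at each element is: 14→1, 5→1, 9→2, 16→3, 4→1, 30→4, 9→2, 25→4, 30→5, 11→3, 7→2, 2→1, 35→6, 15→4, 14→4, 21→5, 2→1, 31→6, 20→5.
So the longest increasing subsequence has length 6, e.g. 5, 9, 16, 25, 30, 35.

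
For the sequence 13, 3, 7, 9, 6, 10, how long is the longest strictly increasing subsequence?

Let dp[i] be the longest increasing subsequence ending at position i. Then dp = [1, 1, 2, 3, 2, 4].
The maximum is 4; one witness is 3, 7, 9, 10 at positions 2,3,4,6.

4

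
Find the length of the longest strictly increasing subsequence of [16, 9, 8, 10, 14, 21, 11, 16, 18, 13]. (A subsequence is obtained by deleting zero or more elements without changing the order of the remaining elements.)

Let dp[i] be the longest increasing subsequence ending at position i. Then dp = [1, 1, 1, 2, 3, 4, 3, 4, 5, 4].
The maximum is 5; one witness is 9, 10, 14, 16, 18 at positions 2,4,5,8,9.

5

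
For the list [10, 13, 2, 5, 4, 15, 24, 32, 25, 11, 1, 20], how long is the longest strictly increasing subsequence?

Let dp[i] be the longest increasing subsequence ending at position i. Then dp = [1, 2, 1, 2, 2, 3, 4, 5, 5, 3, 1, 4].
The maximum is 5; one witness is 10, 13, 15, 24, 32 at positions 1,2,6,7,8.

5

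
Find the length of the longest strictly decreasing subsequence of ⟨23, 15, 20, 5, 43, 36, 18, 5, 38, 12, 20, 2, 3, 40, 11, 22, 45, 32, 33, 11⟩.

Scanning left to right, the best length ending at each element is: 23→1, 15→2, 20→2, 5→3, 43→1, 36→2, 18→3, 5→4, 38→2, 12→4, 20→3, 2→5, 3→5, 40→2, 11→5, 22→3, 45→1, 32→3, 33→3, 11→5.
So the longest decreasing subsequence has length 5, e.g. 23, 20, 18, 5, 2.

5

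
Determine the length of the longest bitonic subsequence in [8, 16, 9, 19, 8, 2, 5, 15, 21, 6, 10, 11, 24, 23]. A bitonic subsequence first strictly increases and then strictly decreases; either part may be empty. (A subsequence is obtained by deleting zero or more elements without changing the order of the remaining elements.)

Let inc[i] be the LIS ending at i and dec[i] the longest strictly decreasing subsequence starting at i. inc = [1, 2, 2, 3, 1, 1, 2, 3, 4, 3, 4, 5, 6, 6], dec = [2, 4, 3, 3, 2, 1, 1, 2, 2, 1, 1, 1, 2, 1].
max_i inc[i]+dec[i]−1 = 7, with one witness 2, 5, 6, 10, 11, 24, 23.

7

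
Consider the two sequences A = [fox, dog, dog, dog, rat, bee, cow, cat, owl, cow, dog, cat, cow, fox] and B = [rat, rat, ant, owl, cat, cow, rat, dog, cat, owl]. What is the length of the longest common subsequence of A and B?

5

Backtracking the LCS table gives one alignment: rat (A5,B2) → cat (A8,B5) → cow (A10,B6) → dog (A11,B8) → cat (A12,B9).
So the longest common subsequence has length 5.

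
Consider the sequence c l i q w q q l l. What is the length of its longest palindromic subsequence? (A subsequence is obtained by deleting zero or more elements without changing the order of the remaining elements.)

5

One longest palindromic subsequence is lqqql (positions 2,4,6,7,9); it reads the same forward and backward, and the interval DP gives dp[1][9] = 5.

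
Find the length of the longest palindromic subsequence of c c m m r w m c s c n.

Using dp[i][j] = 2 + dp[i+1][j−1] if the ends match, else max(dp[i+1][j], dp[i][j−1]):
dp[1][11] = 7. A witness is ccmwmcc at positions 1,2,3,6,7,8,10.

7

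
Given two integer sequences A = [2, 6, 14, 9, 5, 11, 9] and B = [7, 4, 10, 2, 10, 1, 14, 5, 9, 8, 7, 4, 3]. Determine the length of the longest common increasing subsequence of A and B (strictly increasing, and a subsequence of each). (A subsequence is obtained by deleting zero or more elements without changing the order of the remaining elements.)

For each value that appears in both, track the longest common increasing run ending there.
The best achievable length is 3; one witness is 2, 5, 9 (A-positions 1,5,7, B-positions 4,8,9).

3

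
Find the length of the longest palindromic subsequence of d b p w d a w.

Using dp[i][j] = 2 + dp[i+1][j−1] if the ends match, else max(dp[i+1][j], dp[i][j−1]):
dp[1][7] = 3. A witness is waw at positions 4,6,7.

3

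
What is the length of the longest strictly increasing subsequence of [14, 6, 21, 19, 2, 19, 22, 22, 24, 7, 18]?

4

Scanning left to right, the best length ending at each element is: 14→1, 6→1, 21→2, 19→2, 2→1, 19→2, 22→3, 22→3, 24→4, 7→2, 18→3.
So the longest increasing subsequence has length 4, e.g. 14, 21, 22, 24.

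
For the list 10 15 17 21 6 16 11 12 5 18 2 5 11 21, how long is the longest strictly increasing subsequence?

5

One longest increasing subsequence is 10, 15, 17, 18, 21 (positions 1,2,3,10,14), of length 5; no longer one exists.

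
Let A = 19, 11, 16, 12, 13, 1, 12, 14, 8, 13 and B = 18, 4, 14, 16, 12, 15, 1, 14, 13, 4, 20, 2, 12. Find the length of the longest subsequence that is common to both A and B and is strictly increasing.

2

For each value that appears in both, track the longest common increasing run ending there.
The best achievable length is 2; one witness is 12, 14 (A-positions 4,8, B-positions 5,8).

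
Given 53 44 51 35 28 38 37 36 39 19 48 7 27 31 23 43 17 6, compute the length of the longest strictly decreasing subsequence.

Let dp[i] be the longest decreasing subsequence ending at position i. Then dp = [1, 2, 2, 3, 4, 3, 4, 5, 3, 6, 3, 7, 6, 6, 7, 4, 8, 9].
The maximum is 9; one witness is 53, 44, 38, 37, 36, 27, 23, 17, 6 at positions 1,2,6,7,8,13,15,17,18.

9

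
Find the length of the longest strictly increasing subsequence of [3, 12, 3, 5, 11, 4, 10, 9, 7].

Let dp[i] be the longest increasing subsequence ending at position i. Then dp = [1, 2, 1, 2, 3, 2, 3, 3, 3].
The maximum is 3; one witness is 3, 5, 11 at positions 1,4,5.

3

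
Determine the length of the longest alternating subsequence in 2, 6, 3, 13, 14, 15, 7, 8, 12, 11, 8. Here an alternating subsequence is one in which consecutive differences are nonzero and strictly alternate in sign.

7

A longest alternating subsequence is 2, 6, 3, 13, 7, 12, 11 (positions 1,2,3,4,7,9,10); its 6 consecutive differences strictly alternate in sign, and length 7 is optimal.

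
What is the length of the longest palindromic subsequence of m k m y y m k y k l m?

8

One longest palindromic subsequence is mkmyymkm (positions 1,2,3,4,5,6,9,11); it reads the same forward and backward, and the interval DP gives dp[1][11] = 8.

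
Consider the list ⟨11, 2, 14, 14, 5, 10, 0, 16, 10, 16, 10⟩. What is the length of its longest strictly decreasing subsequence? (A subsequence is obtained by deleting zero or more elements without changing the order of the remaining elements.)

3

Let dp[i] be the longest decreasing subsequence ending at position i. Then dp = [1, 2, 1, 1, 2, 2, 3, 1, 2, 1, 2].
The maximum is 3; one witness is 11, 2, 0 at positions 1,2,7.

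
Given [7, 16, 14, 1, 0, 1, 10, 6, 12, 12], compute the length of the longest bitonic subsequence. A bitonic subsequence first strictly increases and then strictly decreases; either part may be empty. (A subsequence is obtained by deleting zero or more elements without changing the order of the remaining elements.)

One longest bitonic subsequence is 7, 16, 14, 10, 6 (positions 1,2,3,7,8): it rises to 16 then falls. Length 5 is optimal.

5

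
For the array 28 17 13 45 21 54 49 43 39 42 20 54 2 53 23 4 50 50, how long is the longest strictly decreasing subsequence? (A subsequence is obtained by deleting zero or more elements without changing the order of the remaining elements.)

6

Scanning left to right, the best length ending at each element is: 28→1, 17→2, 13→3, 45→1, 21→2, 54→1, 49→2, 43→3, 39→4, 42→4, 20→5, 54→1, 2→6, 53→2, 23→5, 4→6, 50→3, 50→3.
So the longest decreasing subsequence has length 6, e.g. 54, 49, 43, 39, 20, 2.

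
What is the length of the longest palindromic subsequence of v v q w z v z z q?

Using dp[i][j] = 2 + dp[i+1][j−1] if the ends match, else max(dp[i+1][j], dp[i][j−1]):
dp[1][9] = 5. A witness is qzzzq at positions 3,5,7,8,9.

5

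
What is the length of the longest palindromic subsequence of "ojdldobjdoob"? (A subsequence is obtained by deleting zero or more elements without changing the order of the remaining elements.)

One longest palindromic subsequence is ojdldjo (positions 1,2,3,4,5,8,11); it reads the same forward and backward, and the interval DP gives dp[1][12] = 7.

7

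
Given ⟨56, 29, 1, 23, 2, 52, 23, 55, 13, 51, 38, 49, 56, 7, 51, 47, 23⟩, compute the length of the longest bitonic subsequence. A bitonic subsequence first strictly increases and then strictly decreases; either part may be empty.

Let inc[i] be the LIS ending at i and dec[i] the longest strictly decreasing subsequence starting at i. inc = [1, 1, 1, 2, 2, 3, 3, 4, 3, 4, 4, 5, 6, 3, 6, 5, 4], dec = [6, 4, 1, 3, 1, 5, 3, 5, 2, 4, 2, 3, 4, 1, 3, 2, 1].
max_i inc[i]+dec[i]−1 = 9, with one witness 1, 2, 23, 38, 49, 56, 51, 47, 23.

9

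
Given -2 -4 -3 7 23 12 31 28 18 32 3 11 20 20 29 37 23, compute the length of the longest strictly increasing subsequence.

One longest increasing subsequence is -4, -3, 7, 12, 18, 20, 29, 37 (positions 2,3,4,6,9,13,15,16), of length 8; no longer one exists.

8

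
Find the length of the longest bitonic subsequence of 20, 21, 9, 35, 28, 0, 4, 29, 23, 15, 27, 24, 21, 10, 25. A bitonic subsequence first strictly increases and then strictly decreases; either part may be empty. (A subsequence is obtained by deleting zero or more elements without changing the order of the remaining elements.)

8

One longest bitonic subsequence is 20, 21, 35, 29, 27, 24, 21, 10 (positions 1,2,4,8,11,12,13,14): it rises to 35 then falls. Length 8 is optimal.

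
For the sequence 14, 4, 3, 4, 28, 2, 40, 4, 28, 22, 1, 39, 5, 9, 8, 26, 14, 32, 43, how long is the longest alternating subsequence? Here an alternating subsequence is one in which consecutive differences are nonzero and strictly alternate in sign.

15

Track the best alternating length ending on an up-step vs a down-step at each position: up/down = 1/1, 1/2, 1/2, 3/2, 3/1, 1/4, 5/1, 5/6, 7/6, 7/8, 1/8, 9/6, 9/10, 11/10, 11/12, 13/10, 13/14, 15/10, 15/1.
The maximum over both is 15; one such subsequence is 14, 3, 4, 2, 40, 4, 28, 22, 39, 5, 9, 8, 26, 14, 32.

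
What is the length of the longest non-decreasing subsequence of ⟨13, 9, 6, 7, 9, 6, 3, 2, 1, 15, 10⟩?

Let dp[i] be the longest non-decreasing subsequence ending at position i. Then dp = [1, 1, 1, 2, 3, 2, 1, 1, 1, 4, 4].
The maximum is 4; one witness is 6, 7, 9, 15 at positions 3,4,5,10.

4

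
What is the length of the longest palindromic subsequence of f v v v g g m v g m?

One longest palindromic subsequence is vggv (positions 4,5,6,8); it reads the same forward and backward, and the interval DP gives dp[1][10] = 4.

4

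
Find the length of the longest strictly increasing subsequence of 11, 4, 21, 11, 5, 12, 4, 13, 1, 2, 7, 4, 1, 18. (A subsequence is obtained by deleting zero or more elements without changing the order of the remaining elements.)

Let dp[i] be the longest increasing subsequence ending at position i. Then dp = [1, 1, 2, 2, 2, 3, 1, 4, 1, 2, 3, 3, 1, 5].
The maximum is 5; one witness is 4, 11, 12, 13, 18 at positions 2,4,6,8,14.

5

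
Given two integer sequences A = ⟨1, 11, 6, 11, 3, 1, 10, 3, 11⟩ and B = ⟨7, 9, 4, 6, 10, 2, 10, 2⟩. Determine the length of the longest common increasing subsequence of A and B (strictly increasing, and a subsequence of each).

For each value that appears in both, track the longest common increasing run ending there.
The best achievable length is 2; one witness is 6, 10 (A-positions 3,7, B-positions 4,5).

2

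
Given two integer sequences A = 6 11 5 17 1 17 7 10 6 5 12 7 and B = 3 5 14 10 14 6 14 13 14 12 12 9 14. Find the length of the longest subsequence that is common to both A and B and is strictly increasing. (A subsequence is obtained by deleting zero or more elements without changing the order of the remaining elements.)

A longest common strictly increasing subsequence is 5, 10, 12 (length 3); it appears in order in both A and B, and no longer such subsequence exists.

3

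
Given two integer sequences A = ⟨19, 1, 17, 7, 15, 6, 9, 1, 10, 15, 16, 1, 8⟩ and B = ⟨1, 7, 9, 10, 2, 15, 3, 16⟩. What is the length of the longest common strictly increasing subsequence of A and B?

A longest common strictly increasing subsequence is 1, 7, 9, 10, 15, 16 (length 6); it appears in order in both A and B, and no longer such subsequence exists.

6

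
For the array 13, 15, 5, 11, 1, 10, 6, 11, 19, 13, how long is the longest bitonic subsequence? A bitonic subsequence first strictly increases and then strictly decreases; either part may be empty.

5

One longest bitonic subsequence is 13, 15, 11, 10, 6 (positions 1,2,4,6,7): it rises to 15 then falls. Length 5 is optimal.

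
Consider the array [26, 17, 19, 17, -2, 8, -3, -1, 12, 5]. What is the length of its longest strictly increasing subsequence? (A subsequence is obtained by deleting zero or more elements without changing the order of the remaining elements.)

Let dp[i] be the longest increasing subsequence ending at position i. Then dp = [1, 1, 2, 1, 1, 2, 1, 2, 3, 3].
The maximum is 3; one witness is -2, 8, 12 at positions 5,6,9.

3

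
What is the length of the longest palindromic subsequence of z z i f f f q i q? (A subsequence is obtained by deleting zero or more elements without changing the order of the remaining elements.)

One longest palindromic subsequence is ifffi (positions 3,4,5,6,8); it reads the same forward and backward, and the interval DP gives dp[1][9] = 5.

5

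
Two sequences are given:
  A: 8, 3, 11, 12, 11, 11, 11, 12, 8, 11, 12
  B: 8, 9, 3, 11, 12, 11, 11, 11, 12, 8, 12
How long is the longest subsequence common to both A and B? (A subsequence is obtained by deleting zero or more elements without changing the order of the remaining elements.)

10

A longest common subsequence is 8, 3, 11, 12, 11, 11, 11, 12, 8, 12 (length 10); the LCS DP confirms no longer common subsequence exists.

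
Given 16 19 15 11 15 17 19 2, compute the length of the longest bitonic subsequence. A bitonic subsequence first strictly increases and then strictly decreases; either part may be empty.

5

Let inc[i] be the LIS ending at i and dec[i] the longest strictly decreasing subsequence starting at i. inc = [1, 2, 1, 1, 2, 3, 4, 1], dec = [4, 4, 3, 2, 2, 2, 2, 1].
max_i inc[i]+dec[i]−1 = 5, with one witness 16, 19, 15, 11, 2.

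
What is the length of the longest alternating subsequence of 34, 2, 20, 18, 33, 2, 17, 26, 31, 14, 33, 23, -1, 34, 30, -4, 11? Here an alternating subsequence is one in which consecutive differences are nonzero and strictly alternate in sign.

13

A longest alternating subsequence is 34, 2, 20, 18, 33, 2, 17, 14, 33, 23, 34, -4, 11 (positions 1,2,3,4,5,6,7,10,11,12,14,16,17); its 12 consecutive differences strictly alternate in sign, and length 13 is optimal.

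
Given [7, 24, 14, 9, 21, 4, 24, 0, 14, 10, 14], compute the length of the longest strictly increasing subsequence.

4

One longest increasing subsequence is 7, 14, 21, 24 (positions 1,3,5,7), of length 4; no longer one exists.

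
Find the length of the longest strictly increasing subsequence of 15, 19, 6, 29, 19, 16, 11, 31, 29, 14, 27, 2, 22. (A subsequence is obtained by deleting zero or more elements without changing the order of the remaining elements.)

4

Let dp[i] be the longest increasing subsequence ending at position i. Then dp = [1, 2, 1, 3, 2, 2, 2, 4, 3, 3, 4, 1, 4].
The maximum is 4; one witness is 15, 19, 29, 31 at positions 1,2,4,8.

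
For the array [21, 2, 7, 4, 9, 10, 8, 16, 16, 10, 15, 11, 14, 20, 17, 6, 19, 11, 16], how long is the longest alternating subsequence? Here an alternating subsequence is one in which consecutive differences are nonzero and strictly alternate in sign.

Track the best alternating length ending on an up-step vs a down-step at each position: up/down = 1/1, 1/2, 3/2, 3/4, 5/2, 5/2, 5/6, 7/2, 7/2, 7/8, 9/8, 9/10, 11/10, 11/2, 11/12, 5/12, 13/12, 13/14, 15/14.
The maximum over both is 15; one such subsequence is 21, 2, 7, 4, 9, 8, 16, 10, 15, 11, 20, 17, 19, 11, 16.

15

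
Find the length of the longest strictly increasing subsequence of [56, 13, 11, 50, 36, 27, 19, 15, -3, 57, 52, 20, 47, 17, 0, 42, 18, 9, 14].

4

One longest increasing subsequence is 13, 19, 20, 47 (positions 2,7,12,13), of length 4; no longer one exists.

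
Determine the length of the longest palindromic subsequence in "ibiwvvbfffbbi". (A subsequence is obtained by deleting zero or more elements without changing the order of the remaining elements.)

9

One longest palindromic subsequence is ibbfffbbi (positions 1,2,7,8,9,10,11,12,13); it reads the same forward and backward, and the interval DP gives dp[1][13] = 9.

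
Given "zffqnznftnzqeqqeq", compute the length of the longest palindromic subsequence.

7

Using dp[i][j] = 2 + dp[i+1][j−1] if the ends match, else max(dp[i+1][j], dp[i][j−1]):
dp[1][17] = 7. A witness is qzntnzq at positions 4,6,7,9,10,11,17.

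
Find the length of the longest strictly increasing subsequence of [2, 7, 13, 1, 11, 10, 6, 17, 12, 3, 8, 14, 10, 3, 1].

5

Let dp[i] be the longest increasing subsequence ending at position i. Then dp = [1, 2, 3, 1, 3, 3, 2, 4, 4, 2, 3, 5, 4, 2, 1].
The maximum is 5; one witness is 2, 7, 11, 12, 14 at positions 1,2,5,9,12.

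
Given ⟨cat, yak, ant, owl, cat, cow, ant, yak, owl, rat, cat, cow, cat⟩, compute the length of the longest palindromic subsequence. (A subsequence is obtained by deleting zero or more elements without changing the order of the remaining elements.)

One longest palindromic subsequence is cat yak ant cow ant yak cat (positions 1,2,3,6,7,8,13); it reads the same forward and backward, and the interval DP gives dp[1][13] = 7.

7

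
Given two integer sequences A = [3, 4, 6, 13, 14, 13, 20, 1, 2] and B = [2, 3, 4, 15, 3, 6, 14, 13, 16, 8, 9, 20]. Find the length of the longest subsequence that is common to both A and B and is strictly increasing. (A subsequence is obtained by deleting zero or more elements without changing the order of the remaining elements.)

5

A longest common strictly increasing subsequence is 3, 4, 6, 14, 20 (length 5); it appears in order in both A and B, and no longer such subsequence exists.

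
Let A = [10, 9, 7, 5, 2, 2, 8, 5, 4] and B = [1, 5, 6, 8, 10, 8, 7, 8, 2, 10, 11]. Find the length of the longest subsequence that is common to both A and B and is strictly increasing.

A longest common strictly increasing subsequence is 5, 8 (length 2); it appears in order in both A and B, and no longer such subsequence exists.

2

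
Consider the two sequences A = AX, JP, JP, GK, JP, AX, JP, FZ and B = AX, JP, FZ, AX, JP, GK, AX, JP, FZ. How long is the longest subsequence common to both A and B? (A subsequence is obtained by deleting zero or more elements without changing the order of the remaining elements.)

7

A longest common subsequence is AX, JP, JP, GK, AX, JP, FZ (length 7); the LCS DP confirms no longer common subsequence exists.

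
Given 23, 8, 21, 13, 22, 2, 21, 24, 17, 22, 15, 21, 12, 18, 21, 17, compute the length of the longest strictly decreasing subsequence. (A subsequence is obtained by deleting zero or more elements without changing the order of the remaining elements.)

One longest decreasing subsequence is 23, 22, 21, 17, 15, 12 (positions 1,5,7,9,11,13), of length 6; no longer one exists.

6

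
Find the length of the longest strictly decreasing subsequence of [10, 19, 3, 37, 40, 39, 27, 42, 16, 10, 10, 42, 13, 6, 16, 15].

6

Scanning left to right, the best length ending at each element is: 10→1, 19→1, 3→2, 37→1, 40→1, 39→2, 27→3, 42→1, 16→4, 10→5, 10→5, 42→1, 13→5, 6→6, 16→4, 15→5.
So the longest decreasing subsequence has length 6, e.g. 40, 39, 27, 16, 10, 6.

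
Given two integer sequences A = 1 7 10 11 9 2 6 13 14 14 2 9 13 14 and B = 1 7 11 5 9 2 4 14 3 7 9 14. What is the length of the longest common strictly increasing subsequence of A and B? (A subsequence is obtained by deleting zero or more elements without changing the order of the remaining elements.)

A longest common strictly increasing subsequence is 1, 7, 11, 14 (length 4); it appears in order in both A and B, and no longer such subsequence exists.

4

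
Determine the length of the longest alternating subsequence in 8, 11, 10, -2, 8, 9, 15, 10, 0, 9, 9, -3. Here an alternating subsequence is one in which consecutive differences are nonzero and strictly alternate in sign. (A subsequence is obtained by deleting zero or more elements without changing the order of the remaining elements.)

7

A longest alternating subsequence is 8, 11, -2, 8, 0, 9, -3 (positions 1,2,4,5,9,10,12); its 6 consecutive differences strictly alternate in sign, and length 7 is optimal.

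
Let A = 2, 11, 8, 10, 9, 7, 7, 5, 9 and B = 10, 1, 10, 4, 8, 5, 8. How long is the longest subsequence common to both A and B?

2

Backtracking the LCS table gives one alignment: 8 (A3,B5) → 5 (A8,B6).
So the longest common subsequence has length 2.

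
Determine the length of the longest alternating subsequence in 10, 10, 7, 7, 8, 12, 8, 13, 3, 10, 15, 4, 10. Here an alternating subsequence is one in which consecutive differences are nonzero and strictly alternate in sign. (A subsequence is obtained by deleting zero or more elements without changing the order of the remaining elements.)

A longest alternating subsequence is 10, 7, 12, 8, 13, 3, 10, 4, 10 (positions 1,3,6,7,8,9,10,12,13); its 8 consecutive differences strictly alternate in sign, and length 9 is optimal.

9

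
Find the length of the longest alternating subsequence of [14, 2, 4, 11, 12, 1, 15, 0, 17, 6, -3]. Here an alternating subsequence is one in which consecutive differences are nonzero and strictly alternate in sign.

Track the best alternating length ending on an up-step vs a down-step at each position: up/down = 1/1, 1/2, 3/2, 3/2, 3/2, 1/4, 5/1, 1/6, 7/1, 7/8, 1/8.
The maximum over both is 8; one such subsequence is 14, 2, 4, 1, 15, 0, 17, 6.

8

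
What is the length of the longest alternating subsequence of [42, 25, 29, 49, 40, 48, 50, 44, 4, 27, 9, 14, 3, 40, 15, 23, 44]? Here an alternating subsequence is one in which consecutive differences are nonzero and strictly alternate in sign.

13

Track the best alternating length ending on an up-step vs a down-step at each position: up/down = 1/1, 1/2, 3/2, 3/1, 3/4, 5/4, 5/1, 5/6, 1/6, 7/6, 7/8, 9/8, 1/10, 11/6, 11/12, 13/12, 13/6.
The maximum over both is 13; one such subsequence is 42, 25, 49, 40, 48, 4, 27, 9, 14, 3, 40, 15, 23.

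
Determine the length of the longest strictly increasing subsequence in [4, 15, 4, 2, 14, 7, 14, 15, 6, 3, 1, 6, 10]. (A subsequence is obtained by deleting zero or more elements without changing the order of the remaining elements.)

Let dp[i] be the longest increasing subsequence ending at position i. Then dp = [1, 2, 1, 1, 2, 2, 3, 4, 2, 2, 1, 3, 4].
The maximum is 4; one witness is 4, 7, 14, 15 at positions 1,6,7,8.

4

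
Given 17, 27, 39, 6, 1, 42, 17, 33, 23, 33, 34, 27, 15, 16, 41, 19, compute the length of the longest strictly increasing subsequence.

Let dp[i] be the longest increasing subsequence ending at position i. Then dp = [1, 2, 3, 1, 1, 4, 2, 3, 3, 4, 5, 4, 2, 3, 6, 4].
The maximum is 6; one witness is 6, 17, 23, 33, 34, 41 at positions 4,7,9,10,11,15.

6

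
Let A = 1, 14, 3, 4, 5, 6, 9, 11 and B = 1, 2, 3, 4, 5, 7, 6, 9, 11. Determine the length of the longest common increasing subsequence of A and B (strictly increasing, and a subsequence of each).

A longest common strictly increasing subsequence is 1, 3, 4, 5, 6, 9, 11 (length 7); it appears in order in both A and B, and no longer such subsequence exists.

7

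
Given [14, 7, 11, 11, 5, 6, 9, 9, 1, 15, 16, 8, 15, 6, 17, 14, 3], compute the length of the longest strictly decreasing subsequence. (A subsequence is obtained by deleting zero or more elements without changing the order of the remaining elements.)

6

One longest decreasing subsequence is 14, 11, 9, 8, 6, 3 (positions 1,3,7,12,14,17), of length 6; no longer one exists.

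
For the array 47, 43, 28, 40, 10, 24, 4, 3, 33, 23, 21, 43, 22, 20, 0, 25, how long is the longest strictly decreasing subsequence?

One longest decreasing subsequence is 47, 43, 28, 24, 23, 21, 20, 0 (positions 1,2,3,6,10,11,14,15), of length 8; no longer one exists.

8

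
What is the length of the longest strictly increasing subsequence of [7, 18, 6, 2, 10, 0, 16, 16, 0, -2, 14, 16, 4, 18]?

5

Scanning left to right, the best length ending at each element is: 7→1, 18→2, 6→1, 2→1, 10→2, 0→1, 16→3, 16→3, 0→1, -2→1, 14→3, 16→4, 4→2, 18→5.
So the longest increasing subsequence has length 5, e.g. 7, 10, 14, 16, 18.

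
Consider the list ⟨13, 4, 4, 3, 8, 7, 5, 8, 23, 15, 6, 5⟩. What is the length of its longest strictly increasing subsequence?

4

Let dp[i] be the longest increasing subsequence ending at position i. Then dp = [1, 1, 1, 1, 2, 2, 2, 3, 4, 4, 3, 2].
The maximum is 4; one witness is 4, 7, 8, 23 at positions 2,6,8,9.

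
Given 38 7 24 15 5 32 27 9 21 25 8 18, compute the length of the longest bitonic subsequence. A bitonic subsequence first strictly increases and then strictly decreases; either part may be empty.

6

One longest bitonic subsequence is 7, 24, 32, 27, 25, 18 (positions 2,3,6,7,10,12): it rises to 32 then falls. Length 6 is optimal.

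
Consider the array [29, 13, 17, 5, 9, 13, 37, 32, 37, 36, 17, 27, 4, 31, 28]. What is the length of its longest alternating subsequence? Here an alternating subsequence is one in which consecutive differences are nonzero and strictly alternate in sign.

Track the best alternating length ending on an up-step vs a down-step at each position: up/down = 1/1, 1/2, 3/2, 1/4, 5/4, 5/4, 5/1, 5/6, 7/1, 7/8, 5/8, 9/8, 1/10, 11/8, 11/12.
The maximum over both is 12; one such subsequence is 29, 13, 17, 5, 37, 32, 37, 17, 27, 4, 31, 28.

12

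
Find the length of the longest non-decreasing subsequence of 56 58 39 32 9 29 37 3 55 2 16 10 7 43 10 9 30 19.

Scanning left to right, the best length ending at each element is: 56→1, 58→2, 39→1, 32→1, 9→1, 29→2, 37→3, 3→1, 55→4, 2→1, 16→2, 10→2, 7→2, 43→4, 10→3, 9→3, 30→4, 19→4.
So the longest non-decreasing subsequence has length 4, e.g. 9, 29, 37, 55.

4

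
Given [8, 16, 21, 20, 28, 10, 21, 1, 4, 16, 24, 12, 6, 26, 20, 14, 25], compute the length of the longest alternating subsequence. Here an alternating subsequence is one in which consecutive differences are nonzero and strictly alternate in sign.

12

Track the best alternating length ending on an up-step vs a down-step at each position: up/down = 1/1, 2/1, 2/1, 2/3, 4/1, 2/5, 6/5, 1/7, 8/7, 8/7, 8/5, 8/9, 8/9, 10/5, 10/11, 10/11, 12/11.
The maximum over both is 12; one such subsequence is 8, 21, 20, 28, 10, 21, 1, 16, 12, 26, 20, 25.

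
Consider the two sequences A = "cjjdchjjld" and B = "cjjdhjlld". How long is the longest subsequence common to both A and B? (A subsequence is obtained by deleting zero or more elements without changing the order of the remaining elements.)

Backtracking the LCS table gives one alignment: c (A1,B1) → j (A2,B2) → j (A3,B3) → d (A4,B4) → h (A6,B5) → j (A7,B6) → l (A9,B8) → d (A10,B9).
So the longest common subsequence has length 8.

8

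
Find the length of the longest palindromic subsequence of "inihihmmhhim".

Using dp[i][j] = 2 + dp[i+1][j−1] if the ends match, else max(dp[i+1][j], dp[i][j−1]):
dp[1][12] = 8. A witness is ihhmmhhi at positions 3,4,6,7,8,9,10,11.

8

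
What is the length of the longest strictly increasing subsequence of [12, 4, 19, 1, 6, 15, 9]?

Scanning left to right, the best length ending at each element is: 12→1, 4→1, 19→2, 1→1, 6→2, 15→3, 9→3.
So the longest increasing subsequence has length 3, e.g. 4, 6, 15.

3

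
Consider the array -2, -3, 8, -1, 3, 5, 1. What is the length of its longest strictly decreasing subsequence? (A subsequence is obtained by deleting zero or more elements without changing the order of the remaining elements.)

3

One longest decreasing subsequence is 8, 3, 1 (positions 3,5,7), of length 3; no longer one exists.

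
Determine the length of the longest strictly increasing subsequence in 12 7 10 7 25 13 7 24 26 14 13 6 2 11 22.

5

Scanning left to right, the best length ending at each element is: 12→1, 7→1, 10→2, 7→1, 25→3, 13→3, 7→1, 24→4, 26→5, 14→4, 13→3, 6→1, 2→1, 11→3, 22→5.
So the longest increasing subsequence has length 5, e.g. 7, 10, 13, 24, 26.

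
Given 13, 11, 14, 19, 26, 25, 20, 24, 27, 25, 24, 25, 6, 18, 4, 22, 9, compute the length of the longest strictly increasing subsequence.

6

Let dp[i] be the longest increasing subsequence ending at position i. Then dp = [1, 1, 2, 3, 4, 4, 4, 5, 6, 6, 5, 6, 1, 3, 1, 5, 2].
The maximum is 6; one witness is 13, 14, 19, 20, 24, 27 at positions 1,3,4,7,8,9.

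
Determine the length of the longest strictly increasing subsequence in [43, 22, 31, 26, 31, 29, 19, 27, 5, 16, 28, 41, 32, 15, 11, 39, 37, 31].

Scanning left to right, the best length ending at each element is: 43→1, 22→1, 31→2, 26→2, 31→3, 29→3, 19→1, 27→3, 5→1, 16→2, 28→4, 41→5, 32→5, 15→2, 11→2, 39→6, 37→6, 31→5.
So the longest increasing subsequence has length 6, e.g. 22, 26, 27, 28, 32, 39.

6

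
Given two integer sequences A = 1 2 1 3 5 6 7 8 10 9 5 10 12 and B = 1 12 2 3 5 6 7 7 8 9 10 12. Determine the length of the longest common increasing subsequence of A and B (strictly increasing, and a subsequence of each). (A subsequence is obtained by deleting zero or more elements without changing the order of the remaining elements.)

For each value that appears in both, track the longest common increasing run ending there.
The best achievable length is 10; one witness is 1, 2, 3, 5, 6, 7, 8, 9, 10, 12 (A-positions 1,2,4,5,6,7,8,10,12,13, B-positions 1,3,4,5,6,7,9,10,11,12).

10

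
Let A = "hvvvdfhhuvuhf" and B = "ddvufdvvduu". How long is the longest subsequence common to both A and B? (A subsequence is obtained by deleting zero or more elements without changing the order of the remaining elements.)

A longest common subsequence is vvvduu (length 6); the LCS DP confirms no longer common subsequence exists.

6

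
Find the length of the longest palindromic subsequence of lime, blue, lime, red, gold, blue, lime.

One longest palindromic subsequence is lime blue gold blue lime (positions 1,2,5,6,7); it reads the same forward and backward, and the interval DP gives dp[1][7] = 5.

5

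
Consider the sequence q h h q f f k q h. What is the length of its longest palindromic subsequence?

Using dp[i][j] = 2 + dp[i+1][j−1] if the ends match, else max(dp[i+1][j], dp[i][j−1]):
dp[1][9] = 6. A witness is hqffqh at positions 2,4,5,6,8,9.

6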